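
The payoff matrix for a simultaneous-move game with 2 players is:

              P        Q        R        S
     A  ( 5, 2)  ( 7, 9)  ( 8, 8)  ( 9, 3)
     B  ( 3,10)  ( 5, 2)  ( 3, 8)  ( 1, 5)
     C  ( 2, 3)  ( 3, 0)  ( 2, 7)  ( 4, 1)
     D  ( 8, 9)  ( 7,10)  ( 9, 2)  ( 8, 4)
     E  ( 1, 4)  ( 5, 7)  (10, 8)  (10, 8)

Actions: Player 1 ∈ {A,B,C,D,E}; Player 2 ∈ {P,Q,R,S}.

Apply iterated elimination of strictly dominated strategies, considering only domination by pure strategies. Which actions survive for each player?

IESDS → P1:{A,D,E} P2:{Q,R,S}

P1 drop B (A beats it: P:5>3 Q:7>5 R:8>3 S:9>1)
P1 drop C (A beats it: P:5>2 Q:7>3 R:8>2 S:9>4)
P2 drop P (Q beats it: A:9>2 D:10>9 E:7>4)
P1→{A,D,E} P2→{Q,R,S}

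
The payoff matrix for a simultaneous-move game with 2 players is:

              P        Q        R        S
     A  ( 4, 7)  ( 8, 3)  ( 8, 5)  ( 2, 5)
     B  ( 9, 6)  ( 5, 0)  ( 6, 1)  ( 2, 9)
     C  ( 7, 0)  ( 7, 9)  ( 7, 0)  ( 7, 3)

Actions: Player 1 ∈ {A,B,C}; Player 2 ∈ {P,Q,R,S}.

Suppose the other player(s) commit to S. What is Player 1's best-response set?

argmax u_1 = {C}

u_1(A vs S) = 2
u_1(B vs S) = 2
u_1(C vs S) = 7
max payoff 7 at {C}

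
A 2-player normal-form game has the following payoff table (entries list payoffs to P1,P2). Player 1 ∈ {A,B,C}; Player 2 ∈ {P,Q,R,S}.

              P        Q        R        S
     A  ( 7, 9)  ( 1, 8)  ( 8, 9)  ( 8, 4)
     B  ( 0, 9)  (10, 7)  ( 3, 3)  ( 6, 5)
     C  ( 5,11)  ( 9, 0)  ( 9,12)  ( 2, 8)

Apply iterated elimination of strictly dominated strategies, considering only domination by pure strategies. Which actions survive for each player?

P2 drop Q (P beats it: A:9>8 B:9>7 C:11>0)
P1 drop B (A beats it: P:7>0 R:8>3 S:8>6)
P2 drop S (P beats it: A:9>4 C:11>8)
P1→{A,C} P2→{P,R}

IESDS → P1:{A,C} P2:{P,R}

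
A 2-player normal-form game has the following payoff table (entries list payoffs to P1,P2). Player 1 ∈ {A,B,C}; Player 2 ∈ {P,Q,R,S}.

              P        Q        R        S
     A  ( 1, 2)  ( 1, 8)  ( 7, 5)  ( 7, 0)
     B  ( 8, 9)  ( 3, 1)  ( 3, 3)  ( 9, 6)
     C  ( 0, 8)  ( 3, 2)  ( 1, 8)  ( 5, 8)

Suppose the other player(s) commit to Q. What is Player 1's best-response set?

P1 best: {B,C}

u_1(A vs Q) = 1
u_1(B vs Q) = 3
u_1(C vs Q) = 3
max payoff 3 at {B,C}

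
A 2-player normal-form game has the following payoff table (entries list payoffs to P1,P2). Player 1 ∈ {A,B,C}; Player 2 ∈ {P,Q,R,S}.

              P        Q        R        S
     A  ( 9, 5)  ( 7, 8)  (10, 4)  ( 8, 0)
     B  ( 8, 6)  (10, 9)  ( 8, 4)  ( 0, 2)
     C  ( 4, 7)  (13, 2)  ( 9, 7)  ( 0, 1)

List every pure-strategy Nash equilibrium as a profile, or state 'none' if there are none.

No pure NE.

(A,P): not NE [P2→Q gives 8>5]
(A,Q): not NE [P1→C gives 13>7]
(A,R): not NE [P2→Q gives 8>4]
(A,S): not NE [P2→Q gives 8>0]
(B,P): not NE [P1→A gives 9>8; P2→Q gives 9>6]
(B,Q): not NE [P1→C gives 13>10]
(B,R): not NE [P1→A gives 10>8; P2→Q gives 9>4]
(B,S): not NE [P1→A gives 8>0; P2→Q gives 9>2]
(C,P): not NE [P1→A gives 9>4]
(C,Q): not NE [P2→R gives 7>2]
(C,R): not NE [P1→A gives 10>9]
(C,S): not NE [P1→A gives 8>0; P2→R gives 7>1]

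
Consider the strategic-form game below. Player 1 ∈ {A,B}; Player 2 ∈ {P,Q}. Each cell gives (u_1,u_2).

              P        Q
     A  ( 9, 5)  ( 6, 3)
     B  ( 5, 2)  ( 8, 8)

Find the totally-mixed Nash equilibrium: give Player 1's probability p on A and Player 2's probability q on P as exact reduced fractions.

(p,q) = (3/4, 1/3)

P1 indiff ⇒ q·9+(1-q)·6 = q·5+(1-q)·8 ⇒ q(4) = (1-q)(2) ⇒ q = 1/3
P2 indiff ⇒ p·5+(1-p)·2 = p·3+(1-p)·8 ⇒ p(2) = (1-p)(6) ⇒ p = 3/4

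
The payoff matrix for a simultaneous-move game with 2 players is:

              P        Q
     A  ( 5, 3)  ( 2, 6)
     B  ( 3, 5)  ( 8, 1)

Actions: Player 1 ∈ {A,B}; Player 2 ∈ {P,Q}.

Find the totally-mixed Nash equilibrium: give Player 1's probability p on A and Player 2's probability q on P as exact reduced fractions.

(p,q) = (4/7, 3/4)

P1 indiff ⇒ q·5+(1-q)·2 = q·3+(1-q)·8 ⇒ q(2) = (1-q)(6) ⇒ q = 3/4
P2 indiff ⇒ p·3+(1-p)·5 = p·6+(1-p)·1 ⇒ p(-3) = (1-p)(-4) ⇒ p = 4/7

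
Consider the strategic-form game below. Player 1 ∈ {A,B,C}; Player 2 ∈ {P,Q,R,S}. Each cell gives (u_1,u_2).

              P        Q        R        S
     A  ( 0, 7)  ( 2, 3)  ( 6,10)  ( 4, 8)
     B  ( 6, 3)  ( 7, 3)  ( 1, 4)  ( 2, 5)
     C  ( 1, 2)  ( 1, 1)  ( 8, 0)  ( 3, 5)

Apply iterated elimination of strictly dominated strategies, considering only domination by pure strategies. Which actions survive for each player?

IESDS → P1:{A,C} P2:{R,S}

P2 drop P (S beats it: A:8>7 B:5>3 C:5>2)
P2 drop Q (S beats it: A:8>3 B:5>3 C:5>1)
P1 drop B (A beats it: R:6>1 S:4>2)
P1→{A,C} P2→{R,S}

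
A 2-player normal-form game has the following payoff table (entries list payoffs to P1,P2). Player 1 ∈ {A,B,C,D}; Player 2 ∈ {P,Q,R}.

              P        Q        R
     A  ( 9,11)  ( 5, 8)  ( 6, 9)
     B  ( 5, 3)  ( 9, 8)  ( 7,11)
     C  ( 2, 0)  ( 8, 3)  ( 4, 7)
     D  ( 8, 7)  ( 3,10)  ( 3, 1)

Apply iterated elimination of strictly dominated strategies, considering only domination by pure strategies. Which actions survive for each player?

IESDS → P1:{A,B} P2:{P,R}

P1 drop C (B beats it: P:5>2 Q:9>8 R:7>4)
P1 drop D (A beats it: P:9>8 Q:5>3 R:6>3)
P2 drop Q (R beats it: A:9>8 B:11>8)
P1→{A,B} P2→{P,R}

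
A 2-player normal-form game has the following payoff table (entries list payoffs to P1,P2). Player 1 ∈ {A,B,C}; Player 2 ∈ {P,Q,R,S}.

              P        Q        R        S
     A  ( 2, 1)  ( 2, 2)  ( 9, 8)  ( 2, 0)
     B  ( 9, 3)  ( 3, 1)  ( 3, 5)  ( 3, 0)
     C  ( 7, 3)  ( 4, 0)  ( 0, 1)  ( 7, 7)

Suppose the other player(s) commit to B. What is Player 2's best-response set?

u_2(P vs B) = 3
u_2(Q vs B) = 1
u_2(R vs B) = 5
u_2(S vs B) = 0
max payoff 5 at {R}

argmax u_2 = {R}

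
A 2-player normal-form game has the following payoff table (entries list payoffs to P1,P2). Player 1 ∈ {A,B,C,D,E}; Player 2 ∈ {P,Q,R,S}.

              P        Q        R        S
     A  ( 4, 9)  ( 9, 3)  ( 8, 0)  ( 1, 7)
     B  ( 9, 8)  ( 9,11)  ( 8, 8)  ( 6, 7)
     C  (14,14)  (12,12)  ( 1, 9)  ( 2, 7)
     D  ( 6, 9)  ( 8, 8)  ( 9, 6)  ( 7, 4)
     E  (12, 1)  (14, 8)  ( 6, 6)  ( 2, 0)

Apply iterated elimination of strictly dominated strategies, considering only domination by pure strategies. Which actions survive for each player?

P2 drop R (Q beats it: A:3>0 B:11>8 C:12>9 D:8>6 E:8>6)
P1 drop A (C beats it: P:14>4 Q:12>9 S:2>1)
P2 drop S (P beats it: B:8>7 C:14>7 D:9>4 E:1>0)
P1 drop B (C beats it: P:14>9 Q:12>9)
P1 drop D (C beats it: P:14>6 Q:12>8)
P1→{C,E} P2→{P,Q}

Remaining: P1:{C,E} P2:{P,Q}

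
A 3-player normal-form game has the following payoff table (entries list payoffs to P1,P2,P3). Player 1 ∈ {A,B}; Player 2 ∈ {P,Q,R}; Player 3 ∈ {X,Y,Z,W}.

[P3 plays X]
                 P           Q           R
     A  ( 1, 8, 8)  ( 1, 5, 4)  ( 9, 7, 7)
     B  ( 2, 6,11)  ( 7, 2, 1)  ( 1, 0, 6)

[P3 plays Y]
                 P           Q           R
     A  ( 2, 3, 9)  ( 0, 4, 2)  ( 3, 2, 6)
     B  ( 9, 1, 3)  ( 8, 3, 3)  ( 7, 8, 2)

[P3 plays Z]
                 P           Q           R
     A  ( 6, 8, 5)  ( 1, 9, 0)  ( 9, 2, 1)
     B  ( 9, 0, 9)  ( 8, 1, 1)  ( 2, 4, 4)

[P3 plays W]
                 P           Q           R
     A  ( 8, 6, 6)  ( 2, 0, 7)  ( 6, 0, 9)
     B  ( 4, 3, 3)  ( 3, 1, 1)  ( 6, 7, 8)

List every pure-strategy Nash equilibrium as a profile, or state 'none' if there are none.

(A,P,X): not NE [P1→B gives 2>1; P3→Y gives 9>8]
(A,P,Y): not NE [P1→B gives 9>2; P2→Q gives 4>3]
(A,P,Z): not NE [P1→B gives 9>6; P2→Q gives 9>8; P3→Y gives 9>5]
(A,P,W): not NE [P3→Y gives 9>6]
(A,Q,X): not NE [P1→B gives 7>1; P2→P gives 8>5; P3→W gives 7>4]
(A,Q,Y): not NE [P1→B gives 8>0; P3→W gives 7>2]
(A,Q,Z): not NE [P1→B gives 8>1; P3→W gives 7>0]
(A,Q,W): not NE [P1→B gives 3>2; P2→P gives 6>0]
(A,R,X): not NE [P2→P gives 8>7; P3→W gives 9>7]
(A,R,Y): not NE [P1→B gives 7>3; P2→Q gives 4>2; P3→W gives 9>6]
(A,R,Z): not NE [P2→Q gives 9>2; P3→W gives 9>1]
(A,R,W): not NE [P2→P gives 6>0]
(B,P,X): NE
(B,P,Y): not NE [P2→R gives 8>1; P3→X gives 11>3]
(B,P,Z): not NE [P2→R gives 4>0; P3→X gives 11>9]
(B,P,W): not NE [P1→A gives 8>4; P2→R gives 7>3; P3→X gives 11>3]
(B,Q,X): not NE [P2→P gives 6>2; P3→Y gives 3>1]
(B,Q,Y): not NE [P2→R gives 8>3]
(B,Q,Z): not NE [P2→R gives 4>1; P3→Y gives 3>1]
(B,Q,W): not NE [P2→R gives 7>1; P3→Y gives 3>1]
(B,R,X): not NE [P1→A gives 9>1; P2→P gives 6>0; P3→W gives 8>6]
(B,R,Y): not NE [P3→W gives 8>2]
(B,R,Z): not NE [P1→A gives 9>2; P3→W gives 8>4]
(B,R,W): NE

Nash profiles: (B,P,X), (B,R,W)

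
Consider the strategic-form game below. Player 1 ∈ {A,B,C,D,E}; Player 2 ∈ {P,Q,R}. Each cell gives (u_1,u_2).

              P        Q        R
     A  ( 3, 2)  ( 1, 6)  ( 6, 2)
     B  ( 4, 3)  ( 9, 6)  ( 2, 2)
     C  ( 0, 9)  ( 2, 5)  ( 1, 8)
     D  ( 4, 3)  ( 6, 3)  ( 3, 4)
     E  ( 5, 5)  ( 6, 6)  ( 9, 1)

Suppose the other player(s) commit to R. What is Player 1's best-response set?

u_1(A vs R) = 6
u_1(B vs R) = 2
u_1(C vs R) = 1
u_1(D vs R) = 3
u_1(E vs R) = 9
max payoff 9 at {E}

BR_1 = {E}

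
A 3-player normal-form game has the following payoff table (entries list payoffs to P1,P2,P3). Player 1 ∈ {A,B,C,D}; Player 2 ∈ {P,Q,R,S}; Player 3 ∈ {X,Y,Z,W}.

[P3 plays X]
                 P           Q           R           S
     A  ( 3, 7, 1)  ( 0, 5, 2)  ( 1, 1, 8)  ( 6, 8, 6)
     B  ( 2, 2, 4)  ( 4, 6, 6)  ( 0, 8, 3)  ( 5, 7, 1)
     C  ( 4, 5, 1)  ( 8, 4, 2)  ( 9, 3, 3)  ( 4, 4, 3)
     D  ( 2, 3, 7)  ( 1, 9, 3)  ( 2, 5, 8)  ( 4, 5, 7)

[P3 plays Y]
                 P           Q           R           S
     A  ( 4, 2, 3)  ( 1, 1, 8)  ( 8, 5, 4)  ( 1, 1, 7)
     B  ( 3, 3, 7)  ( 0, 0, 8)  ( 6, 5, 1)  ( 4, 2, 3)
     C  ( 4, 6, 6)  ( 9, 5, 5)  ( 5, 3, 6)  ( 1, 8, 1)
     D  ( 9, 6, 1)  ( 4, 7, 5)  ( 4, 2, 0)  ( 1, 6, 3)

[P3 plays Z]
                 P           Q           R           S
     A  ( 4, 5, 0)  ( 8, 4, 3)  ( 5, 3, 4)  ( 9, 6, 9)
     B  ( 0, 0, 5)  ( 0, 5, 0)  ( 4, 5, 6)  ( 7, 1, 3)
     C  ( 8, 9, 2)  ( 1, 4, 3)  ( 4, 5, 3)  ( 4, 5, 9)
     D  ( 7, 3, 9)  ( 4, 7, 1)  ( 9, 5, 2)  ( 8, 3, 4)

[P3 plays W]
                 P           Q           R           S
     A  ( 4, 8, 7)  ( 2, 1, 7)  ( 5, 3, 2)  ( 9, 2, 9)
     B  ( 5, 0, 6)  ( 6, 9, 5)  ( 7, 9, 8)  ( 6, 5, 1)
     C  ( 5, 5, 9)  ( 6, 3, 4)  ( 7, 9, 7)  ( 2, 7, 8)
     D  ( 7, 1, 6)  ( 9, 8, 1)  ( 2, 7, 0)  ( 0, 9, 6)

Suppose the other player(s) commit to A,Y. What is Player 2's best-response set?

u_2(P vs A,Y) = 2
u_2(Q vs A,Y) = 1
u_2(R vs A,Y) = 5
u_2(S vs A,Y) = 1
max payoff 5 at {R}

argmax u_2 = {R}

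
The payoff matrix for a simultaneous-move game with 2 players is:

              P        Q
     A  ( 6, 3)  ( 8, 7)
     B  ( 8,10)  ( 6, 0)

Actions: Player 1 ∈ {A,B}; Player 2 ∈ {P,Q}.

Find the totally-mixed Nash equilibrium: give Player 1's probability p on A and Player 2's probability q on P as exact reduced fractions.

P1 indiff ⇒ q·6+(1-q)·8 = q·8+(1-q)·6 ⇒ q(-2) = (1-q)(-2) ⇒ q = 1/2
P2 indiff ⇒ p·3+(1-p)·10 = p·7+(1-p)·0 ⇒ p(-4) = (1-p)(-10) ⇒ p = 5/7

(p,q) = (5/7, 1/2)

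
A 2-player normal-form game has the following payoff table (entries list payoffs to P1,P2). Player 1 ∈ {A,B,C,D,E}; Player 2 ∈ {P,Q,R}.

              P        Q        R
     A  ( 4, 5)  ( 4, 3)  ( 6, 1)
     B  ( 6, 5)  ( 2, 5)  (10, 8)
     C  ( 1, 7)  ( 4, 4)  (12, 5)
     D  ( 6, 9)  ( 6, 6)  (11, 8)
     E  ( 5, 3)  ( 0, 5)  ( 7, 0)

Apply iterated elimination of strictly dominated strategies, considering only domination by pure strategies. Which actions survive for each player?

Remaining: P1:{B,C,D} P2:{P,R}

P1 drop A (D beats it: P:6>4 Q:6>4 R:11>6)
P1 drop E (B beats it: P:6>5 Q:2>0 R:10>7)
P2 drop Q (R beats it: B:8>5 C:5>4 D:8>6)
P1→{B,C,D} P2→{P,R}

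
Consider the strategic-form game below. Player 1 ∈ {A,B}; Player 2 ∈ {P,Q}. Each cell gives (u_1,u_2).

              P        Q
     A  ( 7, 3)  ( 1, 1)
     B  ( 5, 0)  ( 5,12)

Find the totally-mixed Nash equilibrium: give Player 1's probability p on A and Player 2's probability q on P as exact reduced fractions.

P1 indiff ⇒ q·7+(1-q)·1 = q·5+(1-q)·5 ⇒ q(2) = (1-q)(4) ⇒ q = 2/3
P2 indiff ⇒ p·3+(1-p)·0 = p·1+(1-p)·12 ⇒ p(2) = (1-p)(12) ⇒ p = 6/7

P1 mixes 6/7 on A; P2 mixes 2/3 on P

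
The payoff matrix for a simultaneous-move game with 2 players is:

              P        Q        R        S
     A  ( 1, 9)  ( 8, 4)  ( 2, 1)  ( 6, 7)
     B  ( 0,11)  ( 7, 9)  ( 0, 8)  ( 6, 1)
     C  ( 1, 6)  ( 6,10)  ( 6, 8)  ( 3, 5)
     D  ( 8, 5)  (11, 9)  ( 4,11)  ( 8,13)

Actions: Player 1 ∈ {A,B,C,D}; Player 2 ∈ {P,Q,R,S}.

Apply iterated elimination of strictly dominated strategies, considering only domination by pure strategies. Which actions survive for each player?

IESDS → P1:{C,D} P2:{Q,R,S}

P1 drop A (D beats it: P:8>1 Q:11>8 R:4>2 S:8>6)
P1 drop B (D beats it: P:8>0 Q:11>7 R:4>0 S:8>6)
P2 drop P (Q beats it: C:10>6 D:9>5)
P1→{C,D} P2→{Q,R,S}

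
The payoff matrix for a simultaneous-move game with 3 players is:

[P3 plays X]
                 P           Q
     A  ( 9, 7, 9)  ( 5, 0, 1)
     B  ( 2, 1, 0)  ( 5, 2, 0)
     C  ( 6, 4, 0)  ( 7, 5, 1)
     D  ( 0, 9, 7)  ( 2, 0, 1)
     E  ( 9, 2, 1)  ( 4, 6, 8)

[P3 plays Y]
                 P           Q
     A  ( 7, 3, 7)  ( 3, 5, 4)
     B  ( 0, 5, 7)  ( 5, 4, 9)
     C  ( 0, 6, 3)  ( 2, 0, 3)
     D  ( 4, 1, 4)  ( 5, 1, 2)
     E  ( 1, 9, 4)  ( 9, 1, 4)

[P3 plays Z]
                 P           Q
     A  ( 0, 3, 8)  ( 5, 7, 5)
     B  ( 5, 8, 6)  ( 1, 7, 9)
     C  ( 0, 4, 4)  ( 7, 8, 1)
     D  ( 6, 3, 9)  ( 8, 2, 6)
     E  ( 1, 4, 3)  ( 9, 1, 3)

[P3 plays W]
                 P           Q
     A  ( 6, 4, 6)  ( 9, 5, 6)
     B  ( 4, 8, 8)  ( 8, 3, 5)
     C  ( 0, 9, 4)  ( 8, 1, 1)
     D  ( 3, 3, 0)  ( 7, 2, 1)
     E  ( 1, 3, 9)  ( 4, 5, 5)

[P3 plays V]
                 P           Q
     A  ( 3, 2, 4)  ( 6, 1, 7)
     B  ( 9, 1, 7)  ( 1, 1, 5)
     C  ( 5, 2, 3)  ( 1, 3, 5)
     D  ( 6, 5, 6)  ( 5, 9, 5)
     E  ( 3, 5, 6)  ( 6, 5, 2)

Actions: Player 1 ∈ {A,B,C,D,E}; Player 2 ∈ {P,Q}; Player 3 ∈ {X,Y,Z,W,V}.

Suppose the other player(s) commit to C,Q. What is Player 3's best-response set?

BR_3 = {V}

u_3(X vs C,Q) = 1
u_3(Y vs C,Q) = 3
u_3(Z vs C,Q) = 1
u_3(W vs C,Q) = 1
u_3(V vs C,Q) = 5
max payoff 5 at {V}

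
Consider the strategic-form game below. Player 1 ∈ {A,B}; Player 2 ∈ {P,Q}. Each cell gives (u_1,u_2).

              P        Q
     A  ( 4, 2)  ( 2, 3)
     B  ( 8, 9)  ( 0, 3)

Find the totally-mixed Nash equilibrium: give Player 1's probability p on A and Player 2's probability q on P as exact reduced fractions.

P1 indiff ⇒ q·4+(1-q)·2 = q·8+(1-q)·0 ⇒ q(-4) = (1-q)(-2) ⇒ q = 1/3
P2 indiff ⇒ p·2+(1-p)·9 = p·3+(1-p)·3 ⇒ p(-1) = (1-p)(-6) ⇒ p = 6/7

P1 mixes 6/7 on A; P2 mixes 1/3 on P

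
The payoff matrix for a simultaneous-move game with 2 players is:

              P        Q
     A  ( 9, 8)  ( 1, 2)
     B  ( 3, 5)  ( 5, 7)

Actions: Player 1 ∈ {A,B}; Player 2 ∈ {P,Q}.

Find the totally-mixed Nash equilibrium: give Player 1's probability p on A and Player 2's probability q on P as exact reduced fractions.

P1 indiff ⇒ q·9+(1-q)·1 = q·3+(1-q)·5 ⇒ q(6) = (1-q)(4) ⇒ q = 2/5
P2 indiff ⇒ p·8+(1-p)·5 = p·2+(1-p)·7 ⇒ p(6) = (1-p)(2) ⇒ p = 1/4

p=1/4, q=2/5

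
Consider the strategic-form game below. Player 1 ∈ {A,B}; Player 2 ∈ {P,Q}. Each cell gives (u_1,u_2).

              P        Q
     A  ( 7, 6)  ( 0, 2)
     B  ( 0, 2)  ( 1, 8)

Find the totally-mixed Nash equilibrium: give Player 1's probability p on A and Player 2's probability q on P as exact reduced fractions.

P1 mixes 3/5 on A; P2 mixes 1/8 on P

P1 indiff ⇒ q·7+(1-q)·0 = q·0+(1-q)·1 ⇒ q(7) = (1-q)(1) ⇒ q = 1/8
P2 indiff ⇒ p·6+(1-p)·2 = p·2+(1-p)·8 ⇒ p(4) = (1-p)(6) ⇒ p = 3/5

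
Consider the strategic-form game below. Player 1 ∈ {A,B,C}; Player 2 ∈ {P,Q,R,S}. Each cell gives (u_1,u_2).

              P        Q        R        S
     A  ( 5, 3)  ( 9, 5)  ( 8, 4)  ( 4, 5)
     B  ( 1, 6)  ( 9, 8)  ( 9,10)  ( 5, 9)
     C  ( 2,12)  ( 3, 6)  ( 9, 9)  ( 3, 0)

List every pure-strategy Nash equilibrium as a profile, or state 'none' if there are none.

(A,P): not NE [P2→S gives 5>3]
(A,Q): NE
(A,R): not NE [P1→C gives 9>8; P2→S gives 5>4]
(A,S): not NE [P1→B gives 5>4]
(B,P): not NE [P1→A gives 5>1; P2→R gives 10>6]
(B,Q): not NE [P2→R gives 10>8]
(B,R): NE
(B,S): not NE [P2→R gives 10>9]
(C,P): not NE [P1→A gives 5>2]
(C,Q): not NE [P1→B gives 9>3; P2→P gives 12>6]
(C,R): not NE [P2→P gives 12>9]
(C,S): not NE [P1→B gives 5>3; P2→P gives 12>0]

PSNE = {(A,Q), (B,R)}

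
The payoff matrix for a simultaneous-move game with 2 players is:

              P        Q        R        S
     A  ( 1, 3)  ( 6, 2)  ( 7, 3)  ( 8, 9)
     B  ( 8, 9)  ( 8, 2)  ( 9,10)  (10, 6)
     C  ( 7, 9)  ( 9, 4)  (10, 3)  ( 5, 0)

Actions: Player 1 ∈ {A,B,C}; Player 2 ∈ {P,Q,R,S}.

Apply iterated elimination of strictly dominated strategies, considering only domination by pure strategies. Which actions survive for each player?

P1 drop A (B beats it: P:8>1 Q:8>6 R:9>7 S:10>8)
P2 drop Q (P beats it: B:9>2 C:9>4)
P2 drop S (P beats it: B:9>6 C:9>0)
P1→{B,C} P2→{P,R}

Survivors P1:{B,C} P2:{P,R}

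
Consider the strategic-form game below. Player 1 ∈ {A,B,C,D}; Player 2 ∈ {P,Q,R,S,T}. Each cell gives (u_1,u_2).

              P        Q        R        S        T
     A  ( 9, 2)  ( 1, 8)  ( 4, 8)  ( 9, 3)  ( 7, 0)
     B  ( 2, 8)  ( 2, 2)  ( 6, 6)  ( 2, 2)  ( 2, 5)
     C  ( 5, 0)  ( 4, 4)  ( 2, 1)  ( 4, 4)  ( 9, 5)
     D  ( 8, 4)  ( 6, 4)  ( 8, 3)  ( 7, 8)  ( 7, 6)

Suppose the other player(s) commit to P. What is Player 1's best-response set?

BR_1 = {A}

u_1(A vs P) = 9
u_1(B vs P) = 2
u_1(C vs P) = 5
u_1(D vs P) = 8
max payoff 9 at {A}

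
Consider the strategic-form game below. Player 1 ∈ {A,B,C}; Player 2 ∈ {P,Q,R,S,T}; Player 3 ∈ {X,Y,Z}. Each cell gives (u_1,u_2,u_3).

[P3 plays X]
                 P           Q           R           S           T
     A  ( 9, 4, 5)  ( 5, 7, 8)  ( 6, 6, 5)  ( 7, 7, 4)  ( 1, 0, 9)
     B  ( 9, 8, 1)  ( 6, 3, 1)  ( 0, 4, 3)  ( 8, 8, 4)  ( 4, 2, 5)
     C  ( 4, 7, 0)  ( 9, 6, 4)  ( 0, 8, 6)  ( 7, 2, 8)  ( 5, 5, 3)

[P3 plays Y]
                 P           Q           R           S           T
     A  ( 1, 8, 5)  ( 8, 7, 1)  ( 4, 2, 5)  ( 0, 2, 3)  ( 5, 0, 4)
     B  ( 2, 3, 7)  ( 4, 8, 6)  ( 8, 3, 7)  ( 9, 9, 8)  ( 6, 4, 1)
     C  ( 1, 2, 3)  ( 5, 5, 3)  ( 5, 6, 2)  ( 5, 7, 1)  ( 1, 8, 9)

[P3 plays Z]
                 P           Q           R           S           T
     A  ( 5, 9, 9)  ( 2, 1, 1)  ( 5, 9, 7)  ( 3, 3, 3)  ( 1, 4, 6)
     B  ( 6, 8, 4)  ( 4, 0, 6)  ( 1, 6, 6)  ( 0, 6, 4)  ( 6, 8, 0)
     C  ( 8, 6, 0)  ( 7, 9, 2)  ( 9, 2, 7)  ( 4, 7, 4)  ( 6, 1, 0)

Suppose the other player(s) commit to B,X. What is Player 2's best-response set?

u_2(P vs B,X) = 8
u_2(Q vs B,X) = 3
u_2(R vs B,X) = 4
u_2(S vs B,X) = 8
u_2(T vs B,X) = 2
max payoff 8 at {P,S}

argmax u_2 = {P,S}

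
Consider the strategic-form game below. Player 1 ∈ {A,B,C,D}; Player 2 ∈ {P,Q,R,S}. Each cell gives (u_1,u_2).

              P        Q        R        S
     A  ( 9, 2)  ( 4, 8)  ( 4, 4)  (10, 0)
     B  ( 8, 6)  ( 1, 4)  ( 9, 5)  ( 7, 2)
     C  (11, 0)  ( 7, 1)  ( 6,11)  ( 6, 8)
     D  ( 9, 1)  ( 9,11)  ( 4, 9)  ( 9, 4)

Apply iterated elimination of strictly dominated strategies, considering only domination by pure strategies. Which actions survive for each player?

IESDS → P1:{B,C,D} P2:{P,Q,R}

P2 drop S (R beats it: A:4>0 B:5>2 C:11>8 D:9>4)
P1 drop A (C beats it: P:11>9 Q:7>4 R:6>4)
P1→{B,C,D} P2→{P,Q,R}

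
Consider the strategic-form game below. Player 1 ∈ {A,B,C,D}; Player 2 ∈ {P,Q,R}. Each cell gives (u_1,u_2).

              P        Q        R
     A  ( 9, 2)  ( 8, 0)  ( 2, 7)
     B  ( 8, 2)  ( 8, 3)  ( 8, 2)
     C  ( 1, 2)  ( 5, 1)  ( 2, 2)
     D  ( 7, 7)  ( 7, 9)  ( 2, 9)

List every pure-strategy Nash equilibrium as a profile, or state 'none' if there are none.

(A,P): not NE [P2→R gives 7>2]
(A,Q): not NE [P2→R gives 7>0]
(A,R): not NE [P1→B gives 8>2]
(B,P): not NE [P1→A gives 9>8; P2→Q gives 3>2]
(B,Q): NE
(B,R): not NE [P2→Q gives 3>2]
(C,P): not NE [P1→A gives 9>1]
(C,Q): not NE [P1→B gives 8>5; P2→R gives 2>1]
(C,R): not NE [P1→B gives 8>2]
(D,P): not NE [P1→A gives 9>7; P2→R gives 9>7]
(D,Q): not NE [P1→B gives 8>7]
(D,R): not NE [P1→B gives 8>2]

PSNE = {(B,Q)}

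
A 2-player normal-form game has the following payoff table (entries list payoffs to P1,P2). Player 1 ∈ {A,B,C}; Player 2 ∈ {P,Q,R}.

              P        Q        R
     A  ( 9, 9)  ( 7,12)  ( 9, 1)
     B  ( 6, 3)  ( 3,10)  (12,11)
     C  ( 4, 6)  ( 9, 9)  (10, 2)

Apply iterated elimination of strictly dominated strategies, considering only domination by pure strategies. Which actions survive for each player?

Remaining: P1:{B,C} P2:{Q,R}

P2 drop P (Q beats it: A:12>9 B:10>3 C:9>6)
P1 drop A (C beats it: Q:9>7 R:10>9)
P1→{B,C} P2→{Q,R}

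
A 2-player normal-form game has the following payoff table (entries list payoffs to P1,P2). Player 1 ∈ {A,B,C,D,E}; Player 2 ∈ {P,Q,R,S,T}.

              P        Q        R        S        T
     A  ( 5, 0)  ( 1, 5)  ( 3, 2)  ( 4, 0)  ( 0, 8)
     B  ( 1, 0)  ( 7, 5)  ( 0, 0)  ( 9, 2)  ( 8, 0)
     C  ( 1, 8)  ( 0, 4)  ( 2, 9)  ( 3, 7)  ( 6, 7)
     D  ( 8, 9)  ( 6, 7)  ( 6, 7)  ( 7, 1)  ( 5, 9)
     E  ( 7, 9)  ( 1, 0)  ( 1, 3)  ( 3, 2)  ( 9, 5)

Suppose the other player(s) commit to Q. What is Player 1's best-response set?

u_1(A vs Q) = 1
u_1(B vs Q) = 7
u_1(C vs Q) = 0
u_1(D vs Q) = 6
u_1(E vs Q) = 1
max payoff 7 at {B}

argmax u_1 = {B}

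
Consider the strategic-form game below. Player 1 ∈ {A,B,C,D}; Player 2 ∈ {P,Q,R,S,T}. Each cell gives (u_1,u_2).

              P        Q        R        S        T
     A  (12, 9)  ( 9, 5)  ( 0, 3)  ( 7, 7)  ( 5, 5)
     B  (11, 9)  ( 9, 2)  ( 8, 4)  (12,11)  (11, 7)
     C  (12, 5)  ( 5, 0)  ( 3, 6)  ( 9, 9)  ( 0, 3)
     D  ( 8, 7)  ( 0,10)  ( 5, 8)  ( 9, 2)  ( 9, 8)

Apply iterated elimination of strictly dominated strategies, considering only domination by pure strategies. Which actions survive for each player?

IESDS → P1:{A,B,C} P2:{P,S}

P1 drop D (B beats it: P:11>8 Q:9>0 R:8>5 S:12>9 T:11>9)
P2 drop Q (P beats it: A:9>5 B:9>2 C:5>0)
P2 drop R (S beats it: A:7>3 B:11>4 C:9>6)
P2 drop T (P beats it: A:9>5 B:9>7 C:5>3)
P1→{A,B,C} P2→{P,S}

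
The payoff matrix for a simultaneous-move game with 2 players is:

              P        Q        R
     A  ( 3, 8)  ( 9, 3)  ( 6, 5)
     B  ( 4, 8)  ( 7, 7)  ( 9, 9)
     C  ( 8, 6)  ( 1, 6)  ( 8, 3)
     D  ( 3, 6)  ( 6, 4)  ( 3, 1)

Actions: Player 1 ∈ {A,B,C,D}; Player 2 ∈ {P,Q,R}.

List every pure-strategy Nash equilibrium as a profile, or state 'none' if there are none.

(A,P): not NE [P1→C gives 8>3]
(A,Q): not NE [P2→P gives 8>3]
(A,R): not NE [P1→B gives 9>6; P2→P gives 8>5]
(B,P): not NE [P1→C gives 8>4; P2→R gives 9>8]
(B,Q): not NE [P1→A gives 9>7; P2→R gives 9>7]
(B,R): NE
(C,P): NE
(C,Q): not NE [P1→A gives 9>1]
(C,R): not NE [P1→B gives 9>8; P2→Q gives 6>3]
(D,P): not NE [P1→C gives 8>3]
(D,Q): not NE [P1→A gives 9>6; P2→P gives 6>4]
(D,R): not NE [P1→B gives 9>3; P2→P gives 6>1]

Nash profiles: (B,R), (C,P)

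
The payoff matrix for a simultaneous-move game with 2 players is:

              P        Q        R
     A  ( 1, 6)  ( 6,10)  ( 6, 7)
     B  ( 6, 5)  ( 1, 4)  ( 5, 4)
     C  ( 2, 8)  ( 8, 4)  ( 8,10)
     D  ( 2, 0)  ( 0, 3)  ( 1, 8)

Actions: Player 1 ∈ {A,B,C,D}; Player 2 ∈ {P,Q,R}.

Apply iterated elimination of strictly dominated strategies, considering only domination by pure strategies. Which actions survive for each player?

P1 drop A (C beats it: P:2>1 Q:8>6 R:8>6)
P1 drop D (B beats it: P:6>2 Q:1>0 R:5>1)
P2 drop Q (P beats it: B:5>4 C:8>4)
P1→{B,C} P2→{P,R}

IESDS → P1:{B,C} P2:{P,R}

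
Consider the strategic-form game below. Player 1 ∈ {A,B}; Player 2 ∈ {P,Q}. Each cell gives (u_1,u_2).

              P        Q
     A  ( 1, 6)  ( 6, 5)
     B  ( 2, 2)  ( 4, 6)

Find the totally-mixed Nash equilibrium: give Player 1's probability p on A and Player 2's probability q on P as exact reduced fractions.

(p,q) = (4/5, 2/3)

P1 indiff ⇒ q·1+(1-q)·6 = q·2+(1-q)·4 ⇒ q(-1) = (1-q)(-2) ⇒ q = 2/3
P2 indiff ⇒ p·6+(1-p)·2 = p·5+(1-p)·6 ⇒ p(1) = (1-p)(4) ⇒ p = 4/5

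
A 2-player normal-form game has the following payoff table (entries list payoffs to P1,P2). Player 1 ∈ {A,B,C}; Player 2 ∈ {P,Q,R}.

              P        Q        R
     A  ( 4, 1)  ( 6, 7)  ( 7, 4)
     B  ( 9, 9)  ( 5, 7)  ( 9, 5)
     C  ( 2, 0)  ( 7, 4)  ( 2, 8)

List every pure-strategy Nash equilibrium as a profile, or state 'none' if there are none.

NE set: (B,P)

(A,P): not NE [P1→B gives 9>4; P2→Q gives 7>1]
(A,Q): not NE [P1→C gives 7>6]
(A,R): not NE [P1→B gives 9>7; P2→Q gives 7>4]
(B,P): NE
(B,Q): not NE [P1→C gives 7>5; P2→P gives 9>7]
(B,R): not NE [P2→P gives 9>5]
(C,P): not NE [P1→B gives 9>2; P2→R gives 8>0]
(C,Q): not NE [P2→R gives 8>4]
(C,R): not NE [P1→B gives 9>2]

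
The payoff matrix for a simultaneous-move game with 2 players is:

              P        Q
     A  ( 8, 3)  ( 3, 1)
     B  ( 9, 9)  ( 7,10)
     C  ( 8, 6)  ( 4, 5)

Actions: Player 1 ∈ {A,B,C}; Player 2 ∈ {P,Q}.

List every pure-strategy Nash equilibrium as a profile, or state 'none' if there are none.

Nash profiles: (B,Q)

(A,P): not NE [P1→B gives 9>8]
(A,Q): not NE [P1→B gives 7>3; P2→P gives 3>1]
(B,P): not NE [P2→Q gives 10>9]
(B,Q): NE
(C,P): not NE [P1→B gives 9>8]
(C,Q): not NE [P1→B gives 7>4; P2→P gives 6>5]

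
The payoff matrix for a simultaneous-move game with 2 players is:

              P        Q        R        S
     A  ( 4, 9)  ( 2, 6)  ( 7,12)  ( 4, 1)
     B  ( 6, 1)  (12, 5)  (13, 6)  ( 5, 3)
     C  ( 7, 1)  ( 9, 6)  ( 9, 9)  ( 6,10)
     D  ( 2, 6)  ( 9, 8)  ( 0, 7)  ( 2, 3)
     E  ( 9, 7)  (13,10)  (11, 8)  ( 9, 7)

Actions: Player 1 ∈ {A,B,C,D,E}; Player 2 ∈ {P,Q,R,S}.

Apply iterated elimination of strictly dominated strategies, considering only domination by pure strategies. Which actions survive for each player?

Survivors P1:{B,E} P2:{Q,R}

P1 drop A (B beats it: P:6>4 Q:12>2 R:13>7 S:5>4)
P1 drop C (E beats it: P:9>7 Q:13>9 R:11>9 S:9>6)
P1 drop D (B beats it: P:6>2 Q:12>9 R:13>0 S:5>2)
P2 drop P (Q beats it: B:5>1 E:10>7)
P2 drop S (Q beats it: B:5>3 E:10>7)
P1→{B,E} P2→{Q,R}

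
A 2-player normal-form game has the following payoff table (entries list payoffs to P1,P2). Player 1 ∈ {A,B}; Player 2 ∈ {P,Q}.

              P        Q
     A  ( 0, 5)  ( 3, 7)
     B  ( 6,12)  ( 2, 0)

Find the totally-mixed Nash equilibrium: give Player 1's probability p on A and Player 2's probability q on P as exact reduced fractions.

p=6/7, q=1/7

P1 indiff ⇒ q·0+(1-q)·3 = q·6+(1-q)·2 ⇒ q(-6) = (1-q)(-1) ⇒ q = 1/7
P2 indiff ⇒ p·5+(1-p)·12 = p·7+(1-p)·0 ⇒ p(-2) = (1-p)(-12) ⇒ p = 6/7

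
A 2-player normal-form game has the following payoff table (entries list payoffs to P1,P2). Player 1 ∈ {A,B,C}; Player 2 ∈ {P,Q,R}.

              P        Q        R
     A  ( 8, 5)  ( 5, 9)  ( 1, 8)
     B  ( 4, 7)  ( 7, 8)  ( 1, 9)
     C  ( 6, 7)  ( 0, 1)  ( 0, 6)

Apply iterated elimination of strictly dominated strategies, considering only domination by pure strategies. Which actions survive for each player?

Survivors P1:{A,B} P2:{Q,R}

P1 drop C (A beats it: P:8>6 Q:5>0 R:1>0)
P2 drop P (Q beats it: A:9>5 B:8>7)
P1→{A,B} P2→{Q,R}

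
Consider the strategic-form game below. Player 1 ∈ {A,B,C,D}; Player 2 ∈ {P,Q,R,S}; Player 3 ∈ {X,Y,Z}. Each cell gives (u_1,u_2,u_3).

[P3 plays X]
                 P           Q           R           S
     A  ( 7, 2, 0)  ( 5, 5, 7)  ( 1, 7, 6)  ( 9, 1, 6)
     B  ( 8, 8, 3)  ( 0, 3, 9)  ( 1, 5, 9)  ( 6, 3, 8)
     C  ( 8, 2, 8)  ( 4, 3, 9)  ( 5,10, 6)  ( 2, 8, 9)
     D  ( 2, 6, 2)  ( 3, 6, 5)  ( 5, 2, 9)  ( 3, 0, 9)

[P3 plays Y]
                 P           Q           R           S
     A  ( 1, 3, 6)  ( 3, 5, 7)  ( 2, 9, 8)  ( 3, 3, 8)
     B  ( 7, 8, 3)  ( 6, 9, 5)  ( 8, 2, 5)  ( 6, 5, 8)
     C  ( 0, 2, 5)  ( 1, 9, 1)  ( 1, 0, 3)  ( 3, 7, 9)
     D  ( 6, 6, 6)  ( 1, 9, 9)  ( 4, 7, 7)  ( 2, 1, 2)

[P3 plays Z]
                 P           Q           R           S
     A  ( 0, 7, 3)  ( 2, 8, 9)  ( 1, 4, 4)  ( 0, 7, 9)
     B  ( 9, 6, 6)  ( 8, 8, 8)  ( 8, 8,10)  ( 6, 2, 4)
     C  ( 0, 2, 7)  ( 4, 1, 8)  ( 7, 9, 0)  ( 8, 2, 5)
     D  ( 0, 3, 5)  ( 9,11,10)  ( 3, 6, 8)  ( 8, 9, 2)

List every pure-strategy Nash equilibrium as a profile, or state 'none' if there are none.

(A,P,X): not NE [P1→C gives 8>7; P2→R gives 7>2; P3→Y gives 6>0]
(A,P,Y): not NE [P1→B gives 7>1; P2→R gives 9>3]
(A,P,Z): not NE [P1→B gives 9>0; P2→Q gives 8>7; P3→Y gives 6>3]
(A,Q,X): not NE [P2→R gives 7>5; P3→Z gives 9>7]
(A,Q,Y): not NE [P1→B gives 6>3; P2→R gives 9>5; P3→Z gives 9>7]
(A,Q,Z): not NE [P1→D gives 9>2]
(A,R,X): not NE [P1→D gives 5>1; P3→Y gives 8>6]
(A,R,Y): not NE [P1→B gives 8>2]
(A,R,Z): not NE [P1→B gives 8>1; P2→Q gives 8>4; P3→Y gives 8>4]
(A,S,X): not NE [P2→R gives 7>1; P3→Z gives 9>6]
(A,S,Y): not NE [P1→B gives 6>3; P2→R gives 9>3; P3→Z gives 9>8]
(A,S,Z): not NE [P1→D gives 8>0; P2→Q gives 8>7]
(B,P,X): not NE [P3→Z gives 6>3]
(B,P,Y): not NE [P2→Q gives 9>8; P3→Z gives 6>3]
(B,P,Z): not NE [P2→R gives 8>6]
(B,Q,X): not NE [P1→A gives 5>0; P2→P gives 8>3]
(B,Q,Y): not NE [P3→X gives 9>5]
(B,Q,Z): not NE [P1→D gives 9>8; P3→X gives 9>8]
(B,R,X): not NE [P1→D gives 5>1; P2→P gives 8>5; P3→Z gives 10>9]
(B,R,Y): not NE [P2→Q gives 9>2; P3→Z gives 10>5]
(B,R,Z): NE
(B,S,X): not NE [P1→A gives 9>6; P2→P gives 8>3]
(B,S,Y): not NE [P2→Q gives 9>5]
(B,S,Z): not NE [P1→D gives 8>6; P2→R gives 8>2; P3→Y gives 8>4]
(C,P,X): not NE [P2→R gives 10>2]
(C,P,Y): not NE [P1→B gives 7>0; P2→Q gives 9>2; P3→X gives 8>5]
(C,P,Z): not NE [P1→B gives 9>0; P2→R gives 9>2; P3→X gives 8>7]
(C,Q,X): not NE [P1→A gives 5>4; P2→R gives 10>3]
(C,Q,Y): not NE [P1→B gives 6>1; P3→X gives 9>1]
(C,Q,Z): not NE [P1→D gives 9>4; P2→R gives 9>1; P3→X gives 9>8]
(C,R,X): NE
(C,R,Y): not NE [P1→B gives 8>1; P2→Q gives 9>0; P3→X gives 6>3]
(C,R,Z): not NE [P1→B gives 8>7; P3→X gives 6>0]
(C,S,X): not NE [P1→A gives 9>2; P2→R gives 10>8]
(C,S,Y): not NE [P1→B gives 6>3; P2→Q gives 9>7]
(C,S,Z): not NE [P2→R gives 9>2; P3→Y gives 9>5]
(D,P,X): not NE [P1→C gives 8>2; P3→Y gives 6>2]
(D,P,Y): not NE [P1→B gives 7>6; P2→Q gives 9>6]
(D,P,Z): not NE [P1→B gives 9>0; P2→Q gives 11>3; P3→Y gives 6>5]
(D,Q,X): not NE [P1→A gives 5>3; P3→Z gives 10>5]
(D,Q,Y): not NE [P1→B gives 6>1; P3→Z gives 10>9]
(D,Q,Z): NE
(D,R,X): not NE [P2→Q gives 6>2]
(D,R,Y): not NE [P1→B gives 8>4; P2→Q gives 9>7; P3→X gives 9>7]
(D,R,Z): not NE [P1→B gives 8>3; P2→Q gives 11>6; P3→X gives 9>8]
(D,S,X): not NE [P1→A gives 9>3; P2→Q gives 6>0]
(D,S,Y): not NE [P1→B gives 6>2; P2→Q gives 9>1; P3→X gives 9>2]
(D,S,Z): not NE [P2→Q gives 11>9; P3→X gives 9>2]

PSNE = {(B,R,Z), (C,R,X), (D,Q,Z)}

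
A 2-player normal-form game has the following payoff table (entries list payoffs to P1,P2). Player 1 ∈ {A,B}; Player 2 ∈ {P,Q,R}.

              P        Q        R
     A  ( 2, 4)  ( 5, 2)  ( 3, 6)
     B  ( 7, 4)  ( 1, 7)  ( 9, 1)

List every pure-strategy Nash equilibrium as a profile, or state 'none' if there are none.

Equilibria: none

(A,P): not NE [P1→B gives 7>2; P2→R gives 6>4]
(A,Q): not NE [P2→R gives 6>2]
(A,R): not NE [P1→B gives 9>3]
(B,P): not NE [P2→Q gives 7>4]
(B,Q): not NE [P1→A gives 5>1]
(B,R): not NE [P2→Q gives 7>1]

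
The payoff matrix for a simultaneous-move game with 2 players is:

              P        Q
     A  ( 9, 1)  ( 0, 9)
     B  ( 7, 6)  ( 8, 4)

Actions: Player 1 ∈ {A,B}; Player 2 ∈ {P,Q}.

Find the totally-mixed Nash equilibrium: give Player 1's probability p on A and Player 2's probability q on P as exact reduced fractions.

P1 mixes 1/5 on A; P2 mixes 4/5 on P

P1 indiff ⇒ q·9+(1-q)·0 = q·7+(1-q)·8 ⇒ q(2) = (1-q)(8) ⇒ q = 4/5
P2 indiff ⇒ p·1+(1-p)·6 = p·9+(1-p)·4 ⇒ p(-8) = (1-p)(-2) ⇒ p = 1/5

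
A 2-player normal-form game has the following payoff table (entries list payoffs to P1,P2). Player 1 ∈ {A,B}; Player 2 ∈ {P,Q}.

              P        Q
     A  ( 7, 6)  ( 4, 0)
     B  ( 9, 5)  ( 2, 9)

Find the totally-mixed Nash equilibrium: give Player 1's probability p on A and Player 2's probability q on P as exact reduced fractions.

P1 indiff ⇒ q·7+(1-q)·4 = q·9+(1-q)·2 ⇒ q(-2) = (1-q)(-2) ⇒ q = 1/2
P2 indiff ⇒ p·6+(1-p)·5 = p·0+(1-p)·9 ⇒ p(6) = (1-p)(4) ⇒ p = 2/5

P1 mixes 2/5 on A; P2 mixes 1/2 on P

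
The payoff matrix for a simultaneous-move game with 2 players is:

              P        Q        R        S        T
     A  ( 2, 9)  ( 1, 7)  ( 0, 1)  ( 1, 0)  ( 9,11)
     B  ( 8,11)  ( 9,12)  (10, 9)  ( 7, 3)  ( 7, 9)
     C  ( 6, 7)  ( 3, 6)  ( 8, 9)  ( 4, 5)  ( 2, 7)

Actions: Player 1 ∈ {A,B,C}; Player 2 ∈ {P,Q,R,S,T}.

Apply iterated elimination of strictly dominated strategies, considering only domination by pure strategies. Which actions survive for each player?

P1 drop C (B beats it: P:8>6 Q:9>3 R:10>8 S:7>4 T:7>2)
P2 drop R (P beats it: A:9>1 B:11>9)
P2 drop S (P beats it: A:9>0 B:11>3)
P1→{A,B} P2→{P,Q,T}

IESDS → P1:{A,B} P2:{P,Q,T}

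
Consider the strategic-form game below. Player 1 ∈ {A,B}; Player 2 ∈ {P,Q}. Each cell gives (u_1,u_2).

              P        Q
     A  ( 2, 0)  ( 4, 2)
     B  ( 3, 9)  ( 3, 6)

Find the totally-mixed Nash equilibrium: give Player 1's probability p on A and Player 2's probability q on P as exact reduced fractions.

(p,q) = (3/5, 1/2)

P1 indiff ⇒ q·2+(1-q)·4 = q·3+(1-q)·3 ⇒ q(-1) = (1-q)(-1) ⇒ q = 1/2
P2 indiff ⇒ p·0+(1-p)·9 = p·2+(1-p)·6 ⇒ p(-2) = (1-p)(-3) ⇒ p = 3/5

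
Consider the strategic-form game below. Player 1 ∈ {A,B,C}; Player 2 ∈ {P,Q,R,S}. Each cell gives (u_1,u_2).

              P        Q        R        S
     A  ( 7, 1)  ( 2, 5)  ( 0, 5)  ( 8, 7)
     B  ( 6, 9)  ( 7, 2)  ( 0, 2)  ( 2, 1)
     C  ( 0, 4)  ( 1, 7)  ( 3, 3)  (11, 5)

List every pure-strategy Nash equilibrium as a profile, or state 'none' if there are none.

(A,P): not NE [P2→S gives 7>1]
(A,Q): not NE [P1→B gives 7>2; P2→S gives 7>5]
(A,R): not NE [P1→C gives 3>0; P2→S gives 7>5]
(A,S): not NE [P1→C gives 11>8]
(B,P): not NE [P1→A gives 7>6]
(B,Q): not NE [P2→P gives 9>2]
(B,R): not NE [P1→C gives 3>0; P2→P gives 9>2]
(B,S): not NE [P1→C gives 11>2; P2→P gives 9>1]
(C,P): not NE [P1→A gives 7>0; P2→Q gives 7>4]
(C,Q): not NE [P1→B gives 7>1]
(C,R): not NE [P2→Q gives 7>3]
(C,S): not NE [P2→Q gives 7>5]

Equilibria: none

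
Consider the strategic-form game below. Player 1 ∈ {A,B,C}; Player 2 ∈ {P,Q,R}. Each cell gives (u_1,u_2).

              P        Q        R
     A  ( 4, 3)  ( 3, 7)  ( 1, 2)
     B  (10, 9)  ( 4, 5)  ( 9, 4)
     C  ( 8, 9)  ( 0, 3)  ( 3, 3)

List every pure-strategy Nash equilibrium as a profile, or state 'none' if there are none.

(A,P): not NE [P1→B gives 10>4; P2→Q gives 7>3]
(A,Q): not NE [P1→B gives 4>3]
(A,R): not NE [P1→B gives 9>1; P2→Q gives 7>2]
(B,P): NE
(B,Q): not NE [P2→P gives 9>5]
(B,R): not NE [P2→P gives 9>4]
(C,P): not NE [P1→B gives 10>8]
(C,Q): not NE [P1→B gives 4>0; P2→P gives 9>3]
(C,R): not NE [P1→B gives 9>3; P2→P gives 9>3]

PSNE = {(B,P)}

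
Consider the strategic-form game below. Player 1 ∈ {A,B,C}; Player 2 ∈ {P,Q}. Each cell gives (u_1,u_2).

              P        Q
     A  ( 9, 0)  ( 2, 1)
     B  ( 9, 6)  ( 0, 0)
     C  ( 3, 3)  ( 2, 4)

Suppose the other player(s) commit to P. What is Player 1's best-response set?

argmax u_1 = {A,B}

u_1(A vs P) = 9
u_1(B vs P) = 9
u_1(C vs P) = 3
max payoff 9 at {A,B}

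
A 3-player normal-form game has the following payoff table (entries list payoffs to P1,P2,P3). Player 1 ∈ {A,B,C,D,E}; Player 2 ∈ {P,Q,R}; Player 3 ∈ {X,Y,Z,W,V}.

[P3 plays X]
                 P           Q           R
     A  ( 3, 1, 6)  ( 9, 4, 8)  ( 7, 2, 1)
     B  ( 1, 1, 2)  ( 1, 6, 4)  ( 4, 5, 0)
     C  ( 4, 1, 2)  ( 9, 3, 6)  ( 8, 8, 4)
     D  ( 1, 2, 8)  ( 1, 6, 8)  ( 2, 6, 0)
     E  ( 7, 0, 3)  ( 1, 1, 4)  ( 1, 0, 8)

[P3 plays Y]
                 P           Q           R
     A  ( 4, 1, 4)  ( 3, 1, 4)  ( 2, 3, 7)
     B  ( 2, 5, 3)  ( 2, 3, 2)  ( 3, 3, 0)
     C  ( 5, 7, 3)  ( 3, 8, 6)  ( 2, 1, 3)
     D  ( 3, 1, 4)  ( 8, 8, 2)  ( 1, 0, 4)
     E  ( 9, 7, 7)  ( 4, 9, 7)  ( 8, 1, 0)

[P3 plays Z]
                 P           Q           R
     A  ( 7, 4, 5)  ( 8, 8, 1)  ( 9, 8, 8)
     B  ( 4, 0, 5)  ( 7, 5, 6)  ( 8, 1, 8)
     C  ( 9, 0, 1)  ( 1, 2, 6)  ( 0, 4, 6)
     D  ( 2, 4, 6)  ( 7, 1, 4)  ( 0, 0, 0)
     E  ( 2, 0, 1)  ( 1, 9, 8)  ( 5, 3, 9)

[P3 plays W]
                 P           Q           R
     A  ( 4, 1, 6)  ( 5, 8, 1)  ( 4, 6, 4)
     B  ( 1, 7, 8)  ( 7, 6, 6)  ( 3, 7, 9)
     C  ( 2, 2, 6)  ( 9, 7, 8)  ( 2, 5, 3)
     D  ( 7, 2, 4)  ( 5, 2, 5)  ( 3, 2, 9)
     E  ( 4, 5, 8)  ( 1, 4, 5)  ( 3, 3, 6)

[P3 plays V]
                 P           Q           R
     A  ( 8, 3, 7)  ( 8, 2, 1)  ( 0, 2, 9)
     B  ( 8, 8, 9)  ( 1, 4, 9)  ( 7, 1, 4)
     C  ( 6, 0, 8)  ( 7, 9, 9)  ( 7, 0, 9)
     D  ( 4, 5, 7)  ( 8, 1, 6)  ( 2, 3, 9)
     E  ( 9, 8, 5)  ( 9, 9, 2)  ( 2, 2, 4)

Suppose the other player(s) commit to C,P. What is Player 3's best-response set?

u_3(X vs C,P) = 2
u_3(Y vs C,P) = 3
u_3(Z vs C,P) = 1
u_3(W vs C,P) = 6
u_3(V vs C,P) = 8
max payoff 8 at {V}

P3 best: {V}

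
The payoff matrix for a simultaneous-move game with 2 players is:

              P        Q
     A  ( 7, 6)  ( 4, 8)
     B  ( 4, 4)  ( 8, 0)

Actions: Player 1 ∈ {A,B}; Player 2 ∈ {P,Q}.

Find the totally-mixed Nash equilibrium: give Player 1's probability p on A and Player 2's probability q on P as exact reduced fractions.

P1 indiff ⇒ q·7+(1-q)·4 = q·4+(1-q)·8 ⇒ q(3) = (1-q)(4) ⇒ q = 4/7
P2 indiff ⇒ p·6+(1-p)·4 = p·8+(1-p)·0 ⇒ p(-2) = (1-p)(-4) ⇒ p = 2/3

(p,q) = (2/3, 4/7)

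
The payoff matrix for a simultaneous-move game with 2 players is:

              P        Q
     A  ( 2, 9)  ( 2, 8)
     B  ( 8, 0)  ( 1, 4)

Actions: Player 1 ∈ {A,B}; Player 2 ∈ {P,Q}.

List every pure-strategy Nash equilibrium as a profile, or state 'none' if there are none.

(A,P): not NE [P1→B gives 8>2]
(A,Q): not NE [P2→P gives 9>8]
(B,P): not NE [P2→Q gives 4>0]
(B,Q): not NE [P1→A gives 2>1]

Equilibria: none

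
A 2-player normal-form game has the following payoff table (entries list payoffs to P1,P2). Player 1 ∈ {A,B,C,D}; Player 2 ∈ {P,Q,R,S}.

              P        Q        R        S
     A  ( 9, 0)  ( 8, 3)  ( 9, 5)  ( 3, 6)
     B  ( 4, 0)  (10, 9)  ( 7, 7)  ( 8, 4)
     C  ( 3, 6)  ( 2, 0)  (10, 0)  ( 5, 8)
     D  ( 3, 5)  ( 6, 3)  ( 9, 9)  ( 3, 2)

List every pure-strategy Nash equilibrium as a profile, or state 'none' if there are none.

(A,P): not NE [P2→S gives 6>0]
(A,Q): not NE [P1→B gives 10>8; P2→S gives 6>3]
(A,R): not NE [P1→C gives 10>9; P2→S gives 6>5]
(A,S): not NE [P1→B gives 8>3]
(B,P): not NE [P1→A gives 9>4; P2→Q gives 9>0]
(B,Q): NE
(B,R): not NE [P1→C gives 10>7; P2→Q gives 9>7]
(B,S): not NE [P2→Q gives 9>4]
(C,P): not NE [P1→A gives 9>3; P2→S gives 8>6]
(C,Q): not NE [P1→B gives 10>2; P2→S gives 8>0]
(C,R): not NE [P2→S gives 8>0]
(C,S): not NE [P1→B gives 8>5]
(D,P): not NE [P1→A gives 9>3; P2→R gives 9>5]
(D,Q): not NE [P1→B gives 10>6; P2→R gives 9>3]
(D,R): not NE [P1→C gives 10>9]
(D,S): not NE [P1→B gives 8>3; P2→R gives 9>2]

PSNE = {(B,Q)}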